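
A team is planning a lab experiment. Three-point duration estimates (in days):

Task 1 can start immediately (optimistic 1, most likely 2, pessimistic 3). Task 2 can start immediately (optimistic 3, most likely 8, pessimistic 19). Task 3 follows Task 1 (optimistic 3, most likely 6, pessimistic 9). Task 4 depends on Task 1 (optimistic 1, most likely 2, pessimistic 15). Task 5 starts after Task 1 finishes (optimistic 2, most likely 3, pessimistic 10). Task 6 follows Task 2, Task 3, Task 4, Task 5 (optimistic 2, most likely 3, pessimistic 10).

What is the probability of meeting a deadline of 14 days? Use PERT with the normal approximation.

te_Task 1 = (1 + 4·2 + 3)/6 = 12/6 = 2; σ²_Task 1 = ((3−1)/6)² = 0.111
te_Task 2 = (3 + 4·8 + 19)/6 = 54/6 = 9; σ²_Task 2 = ((19−3)/6)² = 7.111
te_Task 3 = (3 + 4·6 + 9)/6 = 36/6 = 6; σ²_Task 3 = ((9−3)/6)² = 1.000
te_Task 4 = (1 + 4·2 + 15)/6 = 24/6 = 4; σ²_Task 4 = ((15−1)/6)² = 5.444
te_Task 5 = (2 + 4·3 + 10)/6 = 24/6 = 4; σ²_Task 5 = ((10−2)/6)² = 1.778
te_Task 6 = (2 + 4·3 + 10)/6 = 24/6 = 4; σ²_Task 6 = ((10−2)/6)² = 1.778

Forward pass:
ES_Task 1 = 0; EF_Task 1 = 2
ES_Task 2 = 0; EF_Task 2 = 9
ES_Task 3 = 2; EF_Task 3 = 2+6 = 8
ES_Task 4 = 2; EF_Task 4 = 2+4 = 6
ES_Task 5 = 2; EF_Task 5 = 2+4 = 6
ES_Task 6 = max(EF_Task 2=9, EF_Task 3=8, EF_Task 4=6, EF_Task 5=6) = 9; EF_Task 6 = 9+4 = 13
Expected project duration μ = 13 days. Critical path: Task 2 → Task 6.

Variance along critical path = 7.111 + 1.778 = 8.889; σ = √8.889 = 2.981 days.
Z = (14 − 13) / 2.981 = 0.335
P(T ≤ 14) = Φ(0.335) ≈ 0.631

0.631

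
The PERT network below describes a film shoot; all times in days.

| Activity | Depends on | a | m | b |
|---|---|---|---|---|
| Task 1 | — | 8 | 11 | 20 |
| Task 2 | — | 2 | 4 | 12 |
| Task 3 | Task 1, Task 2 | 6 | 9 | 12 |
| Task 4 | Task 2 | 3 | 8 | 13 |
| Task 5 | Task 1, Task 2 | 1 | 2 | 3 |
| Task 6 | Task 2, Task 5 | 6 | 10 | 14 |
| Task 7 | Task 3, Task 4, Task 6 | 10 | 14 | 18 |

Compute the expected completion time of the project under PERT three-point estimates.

38 days

te_Task 1 = (8 + 4·11 + 20)/6 = 72/6 = 12
te_Task 2 = (2 + 4·4 + 12)/6 = 30/6 = 5
te_Task 3 = (6 + 4·9 + 12)/6 = 54/6 = 9
te_Task 4 = (3 + 4·8 + 13)/6 = 48/6 = 8
te_Task 5 = (1 + 4·2 + 3)/6 = 12/6 = 2
te_Task 6 = (6 + 4·10 + 14)/6 = 60/6 = 10
te_Task 7 = (10 + 4·14 + 18)/6 = 84/6 = 14

Forward pass:
ES_Task 1 = 0; EF_Task 1 = 12
ES_Task 2 = 0; EF_Task 2 = 5
ES_Task 3 = max(EF_Task 1=12, EF_Task 2=5) = 12; EF_Task 3 = 12+9 = 21
ES_Task 4 = 5; EF_Task 4 = 5+8 = 13
ES_Task 5 = max(EF_Task 1=12, EF_Task 2=5) = 12; EF_Task 5 = 12+2 = 14
ES_Task 6 = max(EF_Task 2=5, EF_Task 5=14) = 14; EF_Task 6 = 14+10 = 24
ES_Task 7 = max(EF_Task 3=21, EF_Task 4=13, EF_Task 6=24) = 24; EF_Task 7 = 24+14 = 38
Expected project duration μ = 38 days. Critical path: Task 1 → Task 5 → Task 6 → Task 7.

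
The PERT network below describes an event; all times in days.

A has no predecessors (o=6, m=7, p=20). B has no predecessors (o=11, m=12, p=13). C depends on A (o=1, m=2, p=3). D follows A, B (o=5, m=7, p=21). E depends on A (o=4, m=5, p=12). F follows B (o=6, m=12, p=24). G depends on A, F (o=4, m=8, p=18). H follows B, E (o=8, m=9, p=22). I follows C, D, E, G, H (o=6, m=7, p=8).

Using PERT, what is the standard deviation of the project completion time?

te_A = (6 + 4·7 + 20)/6 = 54/6 = 9; σ²_A = ((20−6)/6)² = 5.444
te_B = (11 + 4·12 + 13)/6 = 72/6 = 12; σ²_B = ((13−11)/6)² = 0.111
te_C = (1 + 4·2 + 3)/6 = 12/6 = 2; σ²_C = ((3−1)/6)² = 0.111
te_D = (5 + 4·7 + 21)/6 = 54/6 = 9; σ²_D = ((21−5)/6)² = 7.111
te_E = (4 + 4·5 + 12)/6 = 36/6 = 6; σ²_E = ((12−4)/6)² = 1.778
te_F = (6 + 4·12 + 24)/6 = 78/6 = 13; σ²_F = ((24−6)/6)² = 9.000
te_G = (4 + 4·8 + 18)/6 = 54/6 = 9; σ²_G = ((18−4)/6)² = 5.444
te_H = (8 + 4·9 + 22)/6 = 66/6 = 11; σ²_H = ((22−8)/6)² = 5.444
te_I = (6 + 4·7 + 8)/6 = 42/6 = 7; σ²_I = ((8−6)/6)² = 0.111

Forward pass:
ES_A = 0; EF_A = 9
ES_B = 0; EF_B = 12
ES_C = 9; EF_C = 9+2 = 11
ES_D = max(EF_A=9, EF_B=12) = 12; EF_D = 12+9 = 21
ES_E = 9; EF_E = 9+6 = 15
ES_F = 12; EF_F = 12+13 = 25
ES_G = max(EF_A=9, EF_F=25) = 25; EF_G = 25+9 = 34
ES_H = max(EF_B=12, EF_E=15) = 15; EF_H = 15+11 = 26
ES_I = max(EF_C=11, EF_D=21, EF_E=15, EF_G=34, EF_H=26) = 34; EF_I = 34+7 = 41
Expected project duration μ = 41 days. Critical path: B → F → G → I.

Variance along critical path = 0.111 + 9.000 + 5.444 + 0.111 = 14.667
σ = √14.667 = 3.830 days

3.83 days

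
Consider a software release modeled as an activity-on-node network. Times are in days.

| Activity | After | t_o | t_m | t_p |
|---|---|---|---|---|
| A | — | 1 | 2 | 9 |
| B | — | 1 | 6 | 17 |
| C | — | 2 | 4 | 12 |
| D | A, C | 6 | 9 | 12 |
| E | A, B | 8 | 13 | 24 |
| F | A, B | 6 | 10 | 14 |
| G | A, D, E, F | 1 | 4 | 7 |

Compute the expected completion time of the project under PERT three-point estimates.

te_A = (1 + 4·2 + 9)/6 = 18/6 = 3
te_B = (1 + 4·6 + 17)/6 = 42/6 = 7
te_C = (2 + 4·4 + 12)/6 = 30/6 = 5
te_D = (6 + 4·9 + 12)/6 = 54/6 = 9
te_E = (8 + 4·13 + 24)/6 = 84/6 = 14
te_F = (6 + 4·10 + 14)/6 = 60/6 = 10
te_G = (1 + 4·4 + 7)/6 = 24/6 = 4

Forward pass:
ES_A = 0; EF_A = 3
ES_B = 0; EF_B = 7
ES_C = 0; EF_C = 5
ES_D = max(EF_A=3, EF_C=5) = 5; EF_D = 5+9 = 14
ES_E = max(EF_A=3, EF_B=7) = 7; EF_E = 7+14 = 21
ES_F = max(EF_A=3, EF_B=7) = 7; EF_F = 7+10 = 17
ES_G = max(EF_A=3, EF_D=14, EF_E=21, EF_F=17) = 21; EF_G = 21+4 = 25
Expected project duration μ = 25 days. Critical path: B → E → G.

25 days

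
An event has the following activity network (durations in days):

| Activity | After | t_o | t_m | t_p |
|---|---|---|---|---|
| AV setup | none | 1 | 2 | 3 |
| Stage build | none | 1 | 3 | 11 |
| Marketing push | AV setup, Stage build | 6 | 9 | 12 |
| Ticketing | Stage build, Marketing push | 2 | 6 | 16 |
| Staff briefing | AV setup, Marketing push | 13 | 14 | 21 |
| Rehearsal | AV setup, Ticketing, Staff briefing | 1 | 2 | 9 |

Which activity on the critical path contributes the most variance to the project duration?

te_AV setup = (1 + 4·2 + 3)/6 = 12/6 = 2; σ²_AV setup = ((3−1)/6)² = 0.111
te_Stage build = (1 + 4·3 + 11)/6 = 24/6 = 4; σ²_Stage build = ((11−1)/6)² = 2.778
te_Marketing push = (6 + 4·9 + 12)/6 = 54/6 = 9; σ²_Marketing push = ((12−6)/6)² = 1.000
te_Ticketing = (2 + 4·6 + 16)/6 = 42/6 = 7; σ²_Ticketing = ((16−2)/6)² = 5.444
te_Staff briefing = (13 + 4·14 + 21)/6 = 90/6 = 15; σ²_Staff briefing = ((21−13)/6)² = 1.778
te_Rehearsal = (1 + 4·2 + 9)/6 = 18/6 = 3; σ²_Rehearsal = ((9−1)/6)² = 1.778

Forward pass:
ES_AV setup = 0; EF_AV setup = 2
ES_Stage build = 0; EF_Stage build = 4
ES_Marketing push = max(EF_AV setup=2, EF_Stage build=4) = 4; EF_Marketing push = 4+9 = 13
ES_Ticketing = max(EF_Stage build=4, EF_Marketing push=13) = 13; EF_Ticketing = 13+7 = 20
ES_Staff briefing = max(EF_AV setup=2, EF_Marketing push=13) = 13; EF_Staff briefing = 13+15 = 28
ES_Rehearsal = max(EF_AV setup=2, EF_Ticketing=20, EF_Staff briefing=28) = 28; EF_Rehearsal = 28+3 = 31
Expected project duration μ = 31 days. Critical path: Stage build → Marketing push → Staff briefing → Rehearsal.

Variances on critical path: σ²_Stage build=2.778, σ²_Marketing push=1.000, σ²_Staff briefing=1.778, σ²_Rehearsal=1.778.
Largest is σ²_Stage build = 2.778.

Stage build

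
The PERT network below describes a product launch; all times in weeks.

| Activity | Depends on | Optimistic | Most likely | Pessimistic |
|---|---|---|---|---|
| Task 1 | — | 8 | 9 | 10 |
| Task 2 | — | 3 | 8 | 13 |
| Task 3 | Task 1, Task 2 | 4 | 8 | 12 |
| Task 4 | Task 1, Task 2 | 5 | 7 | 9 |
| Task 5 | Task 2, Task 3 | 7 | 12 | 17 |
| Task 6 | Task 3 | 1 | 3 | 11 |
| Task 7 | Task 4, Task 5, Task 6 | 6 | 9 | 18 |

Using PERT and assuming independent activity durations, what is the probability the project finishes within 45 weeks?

0.979

te_Task 1 = (8 + 4·9 + 10)/6 = 54/6 = 9; σ²_Task 1 = ((10−8)/6)² = 0.111
te_Task 2 = (3 + 4·8 + 13)/6 = 48/6 = 8; σ²_Task 2 = ((13−3)/6)² = 2.778
te_Task 3 = (4 + 4·8 + 12)/6 = 48/6 = 8; σ²_Task 3 = ((12−4)/6)² = 1.778
te_Task 4 = (5 + 4·7 + 9)/6 = 42/6 = 7; σ²_Task 4 = ((9−5)/6)² = 0.444
te_Task 5 = (7 + 4·12 + 17)/6 = 72/6 = 12; σ²_Task 5 = ((17−7)/6)² = 2.778
te_Task 6 = (1 + 4·3 + 11)/6 = 24/6 = 4; σ²_Task 6 = ((11−1)/6)² = 2.778
te_Task 7 = (6 + 4·9 + 18)/6 = 60/6 = 10; σ²_Task 7 = ((18−6)/6)² = 4.000

Forward pass:
ES_Task 1 = 0; EF_Task 1 = 9
ES_Task 2 = 0; EF_Task 2 = 8
ES_Task 3 = max(EF_Task 1=9, EF_Task 2=8) = 9; EF_Task 3 = 9+8 = 17
ES_Task 4 = max(EF_Task 1=9, EF_Task 2=8) = 9; EF_Task 4 = 9+7 = 16
ES_Task 5 = max(EF_Task 2=8, EF_Task 3=17) = 17; EF_Task 5 = 17+12 = 29
ES_Task 6 = 17; EF_Task 6 = 17+4 = 21
ES_Task 7 = max(EF_Task 4=16, EF_Task 5=29, EF_Task 6=21) = 29; EF_Task 7 = 29+10 = 39
Expected project duration μ = 39 weeks. Critical path: Task 1 → Task 3 → Task 5 → Task 7.

Variance along critical path = 0.111 + 1.778 + 2.778 + 4.000 = 8.667; σ = √8.667 = 2.944 weeks.
Z = (45 − 39) / 2.944 = 2.038
P(T ≤ 45) = Φ(2.038) ≈ 0.979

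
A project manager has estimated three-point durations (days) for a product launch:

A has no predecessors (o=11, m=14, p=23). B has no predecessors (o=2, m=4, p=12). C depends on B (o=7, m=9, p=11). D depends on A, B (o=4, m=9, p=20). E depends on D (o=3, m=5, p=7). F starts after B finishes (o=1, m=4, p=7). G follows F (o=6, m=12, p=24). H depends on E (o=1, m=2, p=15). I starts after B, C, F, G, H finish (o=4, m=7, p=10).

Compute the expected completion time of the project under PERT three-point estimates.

te_A = (11 + 4·14 + 23)/6 = 90/6 = 15
te_B = (2 + 4·4 + 12)/6 = 30/6 = 5
te_C = (7 + 4·9 + 11)/6 = 54/6 = 9
te_D = (4 + 4·9 + 20)/6 = 60/6 = 10
te_E = (3 + 4·5 + 7)/6 = 30/6 = 5
te_F = (1 + 4·4 + 7)/6 = 24/6 = 4
te_G = (6 + 4·12 + 24)/6 = 78/6 = 13
te_H = (1 + 4·2 + 15)/6 = 24/6 = 4
te_I = (4 + 4·7 + 10)/6 = 42/6 = 7

Forward pass:
ES_A = 0; EF_A = 15
ES_B = 0; EF_B = 5
ES_C = 5; EF_C = 5+9 = 14
ES_D = max(EF_A=15, EF_B=5) = 15; EF_D = 15+10 = 25
ES_E = 25; EF_E = 25+5 = 30
ES_F = 5; EF_F = 5+4 = 9
ES_G = 9; EF_G = 9+13 = 22
ES_H = 30; EF_H = 30+4 = 34
ES_I = max(EF_B=5, EF_C=14, EF_F=9, EF_G=22, EF_H=34) = 34; EF_I = 34+7 = 41
Expected project duration μ = 41 days. Critical path: A → D → E → H → I.

41 days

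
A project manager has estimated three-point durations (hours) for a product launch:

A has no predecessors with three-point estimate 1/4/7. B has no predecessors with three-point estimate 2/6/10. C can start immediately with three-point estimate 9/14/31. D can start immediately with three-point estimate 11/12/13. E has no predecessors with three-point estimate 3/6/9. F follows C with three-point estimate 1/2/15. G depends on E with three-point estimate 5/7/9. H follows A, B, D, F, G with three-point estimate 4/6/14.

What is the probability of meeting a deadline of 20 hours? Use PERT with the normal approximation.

0.066

te_A = (1 + 4·4 + 7)/6 = 24/6 = 4; σ²_A = ((7−1)/6)² = 1.000
te_B = (2 + 4·6 + 10)/6 = 36/6 = 6; σ²_B = ((10−2)/6)² = 1.778
te_C = (9 + 4·14 + 31)/6 = 96/6 = 16; σ²_C = ((31−9)/6)² = 13.444
te_D = (11 + 4·12 + 13)/6 = 72/6 = 12; σ²_D = ((13−11)/6)² = 0.111
te_E = (3 + 4·6 + 9)/6 = 36/6 = 6; σ²_E = ((9−3)/6)² = 1.000
te_F = (1 + 4·2 + 15)/6 = 24/6 = 4; σ²_F = ((15−1)/6)² = 5.444
te_G = (5 + 4·7 + 9)/6 = 42/6 = 7; σ²_G = ((9−5)/6)² = 0.444
te_H = (4 + 4·6 + 14)/6 = 42/6 = 7; σ²_H = ((14−4)/6)² = 2.778

Forward pass:
ES_A = 0; EF_A = 4
ES_B = 0; EF_B = 6
ES_C = 0; EF_C = 16
ES_D = 0; EF_D = 12
ES_E = 0; EF_E = 6
ES_F = 16; EF_F = 16+4 = 20
ES_G = 6; EF_G = 6+7 = 13
ES_H = max(EF_A=4, EF_B=6, EF_D=12, EF_F=20, EF_G=13) = 20; EF_H = 20+7 = 27
Expected project duration μ = 27 hours. Critical path: C → F → H.

Variance along critical path = 13.444 + 5.444 + 2.778 = 21.667; σ = √21.667 = 4.655 hours.
Z = (20 − 27) / 4.655 = -1.504
P(T ≤ 20) = Φ(-1.504) ≈ 0.066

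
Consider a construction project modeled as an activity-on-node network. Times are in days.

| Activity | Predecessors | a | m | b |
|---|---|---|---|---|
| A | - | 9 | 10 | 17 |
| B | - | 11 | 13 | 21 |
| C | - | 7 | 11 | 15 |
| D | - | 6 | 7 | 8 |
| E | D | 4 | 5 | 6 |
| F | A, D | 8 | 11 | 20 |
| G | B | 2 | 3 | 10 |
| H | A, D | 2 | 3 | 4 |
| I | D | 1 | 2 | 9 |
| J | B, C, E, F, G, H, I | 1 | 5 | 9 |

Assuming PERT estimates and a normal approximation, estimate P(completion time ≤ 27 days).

0.358

te_A = (9 + 4·10 + 17)/6 = 66/6 = 11; σ²_A = ((17−9)/6)² = 1.778
te_B = (11 + 4·13 + 21)/6 = 84/6 = 14; σ²_B = ((21−11)/6)² = 2.778
te_C = (7 + 4·11 + 15)/6 = 66/6 = 11; σ²_C = ((15−7)/6)² = 1.778
te_D = (6 + 4·7 + 8)/6 = 42/6 = 7; σ²_D = ((8−6)/6)² = 0.111
te_E = (4 + 4·5 + 6)/6 = 30/6 = 5; σ²_E = ((6−4)/6)² = 0.111
te_F = (8 + 4·11 + 20)/6 = 72/6 = 12; σ²_F = ((20−8)/6)² = 4.000
te_G = (2 + 4·3 + 10)/6 = 24/6 = 4; σ²_G = ((10−2)/6)² = 1.778
te_H = (2 + 4·3 + 4)/6 = 18/6 = 3; σ²_H = ((4−2)/6)² = 0.111
te_I = (1 + 4·2 + 9)/6 = 18/6 = 3; σ²_I = ((9−1)/6)² = 1.778
te_J = (1 + 4·5 + 9)/6 = 30/6 = 5; σ²_J = ((9−1)/6)² = 1.778

Forward pass:
ES_A = 0; EF_A = 11
ES_B = 0; EF_B = 14
ES_C = 0; EF_C = 11
ES_D = 0; EF_D = 7
ES_E = 7; EF_E = 7+5 = 12
ES_F = max(EF_A=11, EF_D=7) = 11; EF_F = 11+12 = 23
ES_G = 14; EF_G = 14+4 = 18
ES_H = max(EF_A=11, EF_D=7) = 11; EF_H = 11+3 = 14
ES_I = 7; EF_I = 7+3 = 10
ES_J = max(EF_B=14, EF_C=11, EF_E=12, EF_F=23, EF_G=18, EF_H=14, EF_I=10) = 23; EF_J = 23+5 = 28
Expected project duration μ = 28 days. Critical path: A → F → J.

Variance along critical path = 1.778 + 4.000 + 1.778 = 7.556; σ = √7.556 = 2.749 days.
Z = (27 − 28) / 2.749 = -0.364
P(T ≤ 27) = Φ(-0.364) ≈ 0.358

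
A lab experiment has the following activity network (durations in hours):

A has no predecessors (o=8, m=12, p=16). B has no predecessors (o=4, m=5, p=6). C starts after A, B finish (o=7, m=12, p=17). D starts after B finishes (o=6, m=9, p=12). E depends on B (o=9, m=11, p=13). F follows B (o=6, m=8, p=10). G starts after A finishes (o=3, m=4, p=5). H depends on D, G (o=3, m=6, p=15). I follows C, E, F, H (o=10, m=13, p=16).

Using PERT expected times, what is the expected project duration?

37 hours

te_A = (8 + 4·12 + 16)/6 = 72/6 = 12
te_B = (4 + 4·5 + 6)/6 = 30/6 = 5
te_C = (7 + 4·12 + 17)/6 = 72/6 = 12
te_D = (6 + 4·9 + 12)/6 = 54/6 = 9
te_E = (9 + 4·11 + 13)/6 = 66/6 = 11
te_F = (6 + 4·8 + 10)/6 = 48/6 = 8
te_G = (3 + 4·4 + 5)/6 = 24/6 = 4
te_H = (3 + 4·6 + 15)/6 = 42/6 = 7
te_I = (10 + 4·13 + 16)/6 = 78/6 = 13

Forward pass:
ES_A = 0; EF_A = 12
ES_B = 0; EF_B = 5
ES_C = max(EF_A=12, EF_B=5) = 12; EF_C = 12+12 = 24
ES_D = 5; EF_D = 5+9 = 14
ES_E = 5; EF_E = 5+11 = 16
ES_F = 5; EF_F = 5+8 = 13
ES_G = 12; EF_G = 12+4 = 16
ES_H = max(EF_D=14, EF_G=16) = 16; EF_H = 16+7 = 23
ES_I = max(EF_C=24, EF_E=16, EF_F=13, EF_H=23) = 24; EF_I = 24+13 = 37
Expected project duration μ = 37 hours. Critical path: A → C → I.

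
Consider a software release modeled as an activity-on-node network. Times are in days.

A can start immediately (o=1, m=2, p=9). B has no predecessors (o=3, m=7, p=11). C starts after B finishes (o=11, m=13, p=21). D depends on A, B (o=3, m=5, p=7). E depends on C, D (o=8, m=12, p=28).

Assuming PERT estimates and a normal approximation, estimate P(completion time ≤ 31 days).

te_A = (1 + 4·2 + 9)/6 = 18/6 = 3; σ²_A = ((9−1)/6)² = 1.778
te_B = (3 + 4·7 + 11)/6 = 42/6 = 7; σ²_B = ((11−3)/6)² = 1.778
te_C = (11 + 4·13 + 21)/6 = 84/6 = 14; σ²_C = ((21−11)/6)² = 2.778
te_D = (3 + 4·5 + 7)/6 = 30/6 = 5; σ²_D = ((7−3)/6)² = 0.444
te_E = (8 + 4·12 + 28)/6 = 84/6 = 14; σ²_E = ((28−8)/6)² = 11.111

Forward pass:
ES_A = 0; EF_A = 3
ES_B = 0; EF_B = 7
ES_C = 7; EF_C = 7+14 = 21
ES_D = max(EF_A=3, EF_B=7) = 7; EF_D = 7+5 = 12
ES_E = max(EF_C=21, EF_D=12) = 21; EF_E = 21+14 = 35
Expected project duration μ = 35 days. Critical path: B → C → E.

Variance along critical path = 1.778 + 2.778 + 11.111 = 15.667; σ = √15.667 = 3.958 days.
Z = (31 − 35) / 3.958 = -1.011
P(T ≤ 31) = Φ(-1.011) ≈ 0.156

0.156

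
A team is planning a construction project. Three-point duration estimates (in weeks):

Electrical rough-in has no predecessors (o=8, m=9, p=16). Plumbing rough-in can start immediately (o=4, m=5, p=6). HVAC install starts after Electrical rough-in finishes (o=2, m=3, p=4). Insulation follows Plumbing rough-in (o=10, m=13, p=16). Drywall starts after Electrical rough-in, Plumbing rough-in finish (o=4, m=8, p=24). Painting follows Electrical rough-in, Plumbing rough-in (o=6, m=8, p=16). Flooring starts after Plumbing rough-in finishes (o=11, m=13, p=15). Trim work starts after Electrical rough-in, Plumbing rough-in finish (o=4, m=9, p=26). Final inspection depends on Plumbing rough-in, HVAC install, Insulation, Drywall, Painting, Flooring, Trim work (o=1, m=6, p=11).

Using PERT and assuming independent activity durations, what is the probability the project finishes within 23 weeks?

0.173

te_Electrical rough-in = (8 + 4·9 + 16)/6 = 60/6 = 10; σ²_Electrical rough-in = ((16−8)/6)² = 1.778
te_Plumbing rough-in = (4 + 4·5 + 6)/6 = 30/6 = 5; σ²_Plumbing rough-in = ((6−4)/6)² = 0.111
te_HVAC install = (2 + 4·3 + 4)/6 = 18/6 = 3; σ²_HVAC install = ((4−2)/6)² = 0.111
te_Insulation = (10 + 4·13 + 16)/6 = 78/6 = 13; σ²_Insulation = ((16−10)/6)² = 1.000
te_Drywall = (4 + 4·8 + 24)/6 = 60/6 = 10; σ²_Drywall = ((24−4)/6)² = 11.111
te_Painting = (6 + 4·8 + 16)/6 = 54/6 = 9; σ²_Painting = ((16−6)/6)² = 2.778
te_Flooring = (11 + 4·13 + 15)/6 = 78/6 = 13; σ²_Flooring = ((15−11)/6)² = 0.444
te_Trim work = (4 + 4·9 + 26)/6 = 66/6 = 11; σ²_Trim work = ((26−4)/6)² = 13.444
te_Final inspection = (1 + 4·6 + 11)/6 = 36/6 = 6; σ²_Final inspection = ((11−1)/6)² = 2.778

Forward pass:
ES_Electrical rough-in = 0; EF_Electrical rough-in = 10
ES_Plumbing rough-in = 0; EF_Plumbing rough-in = 5
ES_HVAC install = 10; EF_HVAC install = 10+3 = 13
ES_Insulation = 5; EF_Insulation = 5+13 = 18
ES_Drywall = max(EF_Electrical rough-in=10, EF_Plumbing rough-in=5) = 10; EF_Drywall = 10+10 = 20
ES_Painting = max(EF_Electrical rough-in=10, EF_Plumbing rough-in=5) = 10; EF_Painting = 10+9 = 19
ES_Flooring = 5; EF_Flooring = 5+13 = 18
ES_Trim work = max(EF_Electrical rough-in=10, EF_Plumbing rough-in=5) = 10; EF_Trim work = 10+11 = 21
ES_Final inspection = max(EF_Plumbing rough-in=5, EF_HVAC install=13, EF_Insulation=18, EF_Drywall=20, EF_Painting=19, EF_Flooring=18, EF_Trim work=21) = 21; EF_Final inspection = 21+6 = 27
Expected project duration μ = 27 weeks. Critical path: Electrical rough-in → Trim work → Final inspection.

Variance along critical path = 1.778 + 13.444 + 2.778 = 18.000; σ = √18.000 = 4.243 weeks.
Z = (23 − 27) / 4.243 = -0.943
P(T ≤ 23) = Φ(-0.943) ≈ 0.173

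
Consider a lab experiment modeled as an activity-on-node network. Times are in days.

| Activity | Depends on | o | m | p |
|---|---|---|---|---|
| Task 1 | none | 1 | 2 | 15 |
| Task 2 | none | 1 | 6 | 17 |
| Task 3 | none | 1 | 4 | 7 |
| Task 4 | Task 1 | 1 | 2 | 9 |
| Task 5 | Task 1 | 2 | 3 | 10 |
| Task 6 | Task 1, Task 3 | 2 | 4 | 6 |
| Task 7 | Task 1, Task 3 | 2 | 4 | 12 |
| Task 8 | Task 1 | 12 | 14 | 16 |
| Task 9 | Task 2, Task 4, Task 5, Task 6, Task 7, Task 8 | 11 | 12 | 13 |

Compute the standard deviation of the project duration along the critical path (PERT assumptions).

te_Task 1 = (1 + 4·2 + 15)/6 = 24/6 = 4; σ²_Task 1 = ((15−1)/6)² = 5.444
te_Task 2 = (1 + 4·6 + 17)/6 = 42/6 = 7; σ²_Task 2 = ((17−1)/6)² = 7.111
te_Task 3 = (1 + 4·4 + 7)/6 = 24/6 = 4; σ²_Task 3 = ((7−1)/6)² = 1.000
te_Task 4 = (1 + 4·2 + 9)/6 = 18/6 = 3; σ²_Task 4 = ((9−1)/6)² = 1.778
te_Task 5 = (2 + 4·3 + 10)/6 = 24/6 = 4; σ²_Task 5 = ((10−2)/6)² = 1.778
te_Task 6 = (2 + 4·4 + 6)/6 = 24/6 = 4; σ²_Task 6 = ((6−2)/6)² = 0.444
te_Task 7 = (2 + 4·4 + 12)/6 = 30/6 = 5; σ²_Task 7 = ((12−2)/6)² = 2.778
te_Task 8 = (12 + 4·14 + 16)/6 = 84/6 = 14; σ²_Task 8 = ((16−12)/6)² = 0.444
te_Task 9 = (11 + 4·12 + 13)/6 = 72/6 = 12; σ²_Task 9 = ((13−11)/6)² = 0.111

Forward pass:
ES_Task 1 = 0; EF_Task 1 = 4
ES_Task 2 = 0; EF_Task 2 = 7
ES_Task 3 = 0; EF_Task 3 = 4
ES_Task 4 = 4; EF_Task 4 = 4+3 = 7
ES_Task 5 = 4; EF_Task 5 = 4+4 = 8
ES_Task 6 = max(EF_Task 1=4, EF_Task 3=4) = 4; EF_Task 6 = 4+4 = 8
ES_Task 7 = max(EF_Task 1=4, EF_Task 3=4) = 4; EF_Task 7 = 4+5 = 9
ES_Task 8 = 4; EF_Task 8 = 4+14 = 18
ES_Task 9 = max(EF_Task 2=7, EF_Task 4=7, EF_Task 5=8, EF_Task 6=8, EF_Task 7=9, EF_Task 8=18) = 18; EF_Task 9 = 18+12 = 30
Expected project duration μ = 30 days. Critical path: Task 1 → Task 8 → Task 9.

Variance along critical path = 5.444 + 0.444 + 0.111 = 6.000
σ = √6.000 = 2.449 days

2.45 days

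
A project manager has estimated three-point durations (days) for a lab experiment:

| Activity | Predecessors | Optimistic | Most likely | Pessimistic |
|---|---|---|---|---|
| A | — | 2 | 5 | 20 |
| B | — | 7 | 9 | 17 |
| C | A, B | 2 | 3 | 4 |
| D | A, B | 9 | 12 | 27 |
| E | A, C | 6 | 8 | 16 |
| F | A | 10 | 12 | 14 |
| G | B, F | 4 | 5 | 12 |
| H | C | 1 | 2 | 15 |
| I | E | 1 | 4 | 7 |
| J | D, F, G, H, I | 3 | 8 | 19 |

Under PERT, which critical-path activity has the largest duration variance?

J

te_A = (2 + 4·5 + 20)/6 = 42/6 = 7; σ²_A = ((20−2)/6)² = 9.000
te_B = (7 + 4·9 + 17)/6 = 60/6 = 10; σ²_B = ((17−7)/6)² = 2.778
te_C = (2 + 4·3 + 4)/6 = 18/6 = 3; σ²_C = ((4−2)/6)² = 0.111
te_D = (9 + 4·12 + 27)/6 = 84/6 = 14; σ²_D = ((27−9)/6)² = 9.000
te_E = (6 + 4·8 + 16)/6 = 54/6 = 9; σ²_E = ((16−6)/6)² = 2.778
te_F = (10 + 4·12 + 14)/6 = 72/6 = 12; σ²_F = ((14−10)/6)² = 0.444
te_G = (4 + 4·5 + 12)/6 = 36/6 = 6; σ²_G = ((12−4)/6)² = 1.778
te_H = (1 + 4·2 + 15)/6 = 24/6 = 4; σ²_H = ((15−1)/6)² = 5.444
te_I = (1 + 4·4 + 7)/6 = 24/6 = 4; σ²_I = ((7−1)/6)² = 1.000
te_J = (3 + 4·8 + 19)/6 = 54/6 = 9; σ²_J = ((19−3)/6)² = 7.111

Forward pass:
ES_A = 0; EF_A = 7
ES_B = 0; EF_B = 10
ES_C = max(EF_A=7, EF_B=10) = 10; EF_C = 10+3 = 13
ES_D = max(EF_A=7, EF_B=10) = 10; EF_D = 10+14 = 24
ES_E = max(EF_A=7, EF_C=13) = 13; EF_E = 13+9 = 22
ES_F = 7; EF_F = 7+12 = 19
ES_G = max(EF_B=10, EF_F=19) = 19; EF_G = 19+6 = 25
ES_H = 13; EF_H = 13+4 = 17
ES_I = 22; EF_I = 22+4 = 26
ES_J = max(EF_D=24, EF_F=19, EF_G=25, EF_H=17, EF_I=26) = 26; EF_J = 26+9 = 35
Expected project duration μ = 35 days. Critical path: B → C → E → I → J.

Variances on critical path: σ²_B=2.778, σ²_C=0.111, σ²_E=2.778, σ²_I=1.000, σ²_J=7.111.
Largest is σ²_J = 7.111.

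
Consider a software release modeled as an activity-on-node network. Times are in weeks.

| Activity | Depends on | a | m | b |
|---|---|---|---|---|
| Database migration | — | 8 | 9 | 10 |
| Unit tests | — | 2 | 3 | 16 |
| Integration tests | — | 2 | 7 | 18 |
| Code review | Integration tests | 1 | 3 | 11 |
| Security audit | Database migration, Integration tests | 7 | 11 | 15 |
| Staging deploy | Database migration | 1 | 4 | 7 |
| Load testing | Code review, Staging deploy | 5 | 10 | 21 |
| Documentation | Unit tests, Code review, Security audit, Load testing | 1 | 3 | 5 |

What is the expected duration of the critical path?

te_Database migration = (8 + 4·9 + 10)/6 = 54/6 = 9
te_Unit tests = (2 + 4·3 + 16)/6 = 30/6 = 5
te_Integration tests = (2 + 4·7 + 18)/6 = 48/6 = 8
te_Code review = (1 + 4·3 + 11)/6 = 24/6 = 4
te_Security audit = (7 + 4·11 + 15)/6 = 66/6 = 11
te_Staging deploy = (1 + 4·4 + 7)/6 = 24/6 = 4
te_Load testing = (5 + 4·10 + 21)/6 = 66/6 = 11
te_Documentation = (1 + 4·3 + 5)/6 = 18/6 = 3

Forward pass:
ES_Database migration = 0; EF_Database migration = 9
ES_Unit tests = 0; EF_Unit tests = 5
ES_Integration tests = 0; EF_Integration tests = 8
ES_Code review = 8; EF_Code review = 8+4 = 12
ES_Security audit = max(EF_Database migration=9, EF_Integration tests=8) = 9; EF_Security audit = 9+11 = 20
ES_Staging deploy = 9; EF_Staging deploy = 9+4 = 13
ES_Load testing = max(EF_Code review=12, EF_Staging deploy=13) = 13; EF_Load testing = 13+11 = 24
ES_Documentation = max(EF_Unit tests=5, EF_Code review=12, EF_Security audit=20, EF_Load testing=24) = 24; EF_Documentation = 24+3 = 27
Expected project duration μ = 27 weeks. Critical path: Database migration → Staging deploy → Load testing → Documentation.

27 weeks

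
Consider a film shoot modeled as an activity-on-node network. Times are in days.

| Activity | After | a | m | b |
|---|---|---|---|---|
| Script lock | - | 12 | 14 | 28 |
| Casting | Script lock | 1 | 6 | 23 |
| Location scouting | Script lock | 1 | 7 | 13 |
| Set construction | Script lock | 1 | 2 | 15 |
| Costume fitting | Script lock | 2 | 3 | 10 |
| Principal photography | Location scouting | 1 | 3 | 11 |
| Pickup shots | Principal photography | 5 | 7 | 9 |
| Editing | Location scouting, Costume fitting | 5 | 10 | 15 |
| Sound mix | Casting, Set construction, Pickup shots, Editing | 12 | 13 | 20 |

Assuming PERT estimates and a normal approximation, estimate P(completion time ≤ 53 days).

te_Script lock = (12 + 4·14 + 28)/6 = 96/6 = 16; σ²_Script lock = ((28−12)/6)² = 7.111
te_Casting = (1 + 4·6 + 23)/6 = 48/6 = 8; σ²_Casting = ((23−1)/6)² = 13.444
te_Location scouting = (1 + 4·7 + 13)/6 = 42/6 = 7; σ²_Location scouting = ((13−1)/6)² = 4.000
te_Set construction = (1 + 4·2 + 15)/6 = 24/6 = 4; σ²_Set construction = ((15−1)/6)² = 5.444
te_Costume fitting = (2 + 4·3 + 10)/6 = 24/6 = 4; σ²_Costume fitting = ((10−2)/6)² = 1.778
te_Principal photography = (1 + 4·3 + 11)/6 = 24/6 = 4; σ²_Principal photography = ((11−1)/6)² = 2.778
te_Pickup shots = (5 + 4·7 + 9)/6 = 42/6 = 7; σ²_Pickup shots = ((9−5)/6)² = 0.444
te_Editing = (5 + 4·10 + 15)/6 = 60/6 = 10; σ²_Editing = ((15−5)/6)² = 2.778
te_Sound mix = (12 + 4·13 + 20)/6 = 84/6 = 14; σ²_Sound mix = ((20−12)/6)² = 1.778

Forward pass:
ES_Script lock = 0; EF_Script lock = 16
ES_Casting = 16; EF_Casting = 16+8 = 24
ES_Location scouting = 16; EF_Location scouting = 16+7 = 23
ES_Set construction = 16; EF_Set construction = 16+4 = 20
ES_Costume fitting = 16; EF_Costume fitting = 16+4 = 20
ES_Principal photography = 23; EF_Principal photography = 23+4 = 27
ES_Pickup shots = 27; EF_Pickup shots = 27+7 = 34
ES_Editing = max(EF_Location scouting=23, EF_Costume fitting=20) = 23; EF_Editing = 23+10 = 33
ES_Sound mix = max(EF_Casting=24, EF_Set construction=20, EF_Pickup shots=34, EF_Editing=33) = 34; EF_Sound mix = 34+14 = 48
Expected project duration μ = 48 days. Critical path: Script lock → Location scouting → Principal photography → Pickup shots → Sound mix.

Variance along critical path = 7.111 + 4.000 + 2.778 + 0.444 + 1.778 = 16.111; σ = √16.111 = 4.014 days.
Z = (53 − 48) / 4.014 = 1.246
P(T ≤ 53) = Φ(1.246) ≈ 0.894

0.894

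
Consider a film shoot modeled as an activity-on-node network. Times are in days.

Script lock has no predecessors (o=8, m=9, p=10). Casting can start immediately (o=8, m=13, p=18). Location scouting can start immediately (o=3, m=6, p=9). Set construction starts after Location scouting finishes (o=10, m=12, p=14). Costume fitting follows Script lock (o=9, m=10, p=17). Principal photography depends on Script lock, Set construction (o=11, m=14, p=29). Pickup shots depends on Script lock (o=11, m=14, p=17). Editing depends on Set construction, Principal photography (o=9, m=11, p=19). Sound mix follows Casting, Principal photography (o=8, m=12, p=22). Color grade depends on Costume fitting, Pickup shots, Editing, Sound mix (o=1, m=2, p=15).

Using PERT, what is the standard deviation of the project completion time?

4.62 days

te_Script lock = (8 + 4·9 + 10)/6 = 54/6 = 9; σ²_Script lock = ((10−8)/6)² = 0.111
te_Casting = (8 + 4·13 + 18)/6 = 78/6 = 13; σ²_Casting = ((18−8)/6)² = 2.778
te_Location scouting = (3 + 4·6 + 9)/6 = 36/6 = 6; σ²_Location scouting = ((9−3)/6)² = 1.000
te_Set construction = (10 + 4·12 + 14)/6 = 72/6 = 12; σ²_Set construction = ((14−10)/6)² = 0.444
te_Costume fitting = (9 + 4·10 + 17)/6 = 66/6 = 11; σ²_Costume fitting = ((17−9)/6)² = 1.778
te_Principal photography = (11 + 4·14 + 29)/6 = 96/6 = 16; σ²_Principal photography = ((29−11)/6)² = 9.000
te_Pickup shots = (11 + 4·14 + 17)/6 = 84/6 = 14; σ²_Pickup shots = ((17−11)/6)² = 1.000
te_Editing = (9 + 4·11 + 19)/6 = 72/6 = 12; σ²_Editing = ((19−9)/6)² = 2.778
te_Sound mix = (8 + 4·12 + 22)/6 = 78/6 = 13; σ²_Sound mix = ((22−8)/6)² = 5.444
te_Color grade = (1 + 4·2 + 15)/6 = 24/6 = 4; σ²_Color grade = ((15−1)/6)² = 5.444

Forward pass:
ES_Script lock = 0; EF_Script lock = 9
ES_Casting = 0; EF_Casting = 13
ES_Location scouting = 0; EF_Location scouting = 6
ES_Set construction = 6; EF_Set construction = 6+12 = 18
ES_Costume fitting = 9; EF_Costume fitting = 9+11 = 20
ES_Principal photography = max(EF_Script lock=9, EF_Set construction=18) = 18; EF_Principal photography = 18+16 = 34
ES_Pickup shots = 9; EF_Pickup shots = 9+14 = 23
ES_Editing = max(EF_Set construction=18, EF_Principal photography=34) = 34; EF_Editing = 34+12 = 46
ES_Sound mix = max(EF_Casting=13, EF_Principal photography=34) = 34; EF_Sound mix = 34+13 = 47
ES_Color grade = max(EF_Costume fitting=20, EF_Pickup shots=23, EF_Editing=46, EF_Sound mix=47) = 47; EF_Color grade = 47+4 = 51
Expected project duration μ = 51 days. Critical path: Location scouting → Set construction → Principal photography → Sound mix → Color grade.

Variance along critical path = 1.000 + 0.444 + 9.000 + 5.444 + 5.444 = 21.333
σ = √21.333 = 4.619 days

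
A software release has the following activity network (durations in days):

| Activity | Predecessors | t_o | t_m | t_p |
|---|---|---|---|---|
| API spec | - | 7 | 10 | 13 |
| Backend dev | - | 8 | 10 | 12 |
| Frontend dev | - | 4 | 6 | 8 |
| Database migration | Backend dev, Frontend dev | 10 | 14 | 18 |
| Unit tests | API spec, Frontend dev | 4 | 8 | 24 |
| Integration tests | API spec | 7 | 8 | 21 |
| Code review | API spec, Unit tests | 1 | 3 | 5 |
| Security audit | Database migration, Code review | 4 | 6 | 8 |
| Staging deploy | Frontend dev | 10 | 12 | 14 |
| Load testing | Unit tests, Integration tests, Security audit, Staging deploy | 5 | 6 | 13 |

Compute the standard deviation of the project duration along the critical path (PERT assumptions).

te_API spec = (7 + 4·10 + 13)/6 = 60/6 = 10; σ²_API spec = ((13−7)/6)² = 1.000
te_Backend dev = (8 + 4·10 + 12)/6 = 60/6 = 10; σ²_Backend dev = ((12−8)/6)² = 0.444
te_Frontend dev = (4 + 4·6 + 8)/6 = 36/6 = 6; σ²_Frontend dev = ((8−4)/6)² = 0.444
te_Database migration = (10 + 4·14 + 18)/6 = 84/6 = 14; σ²_Database migration = ((18−10)/6)² = 1.778
te_Unit tests = (4 + 4·8 + 24)/6 = 60/6 = 10; σ²_Unit tests = ((24−4)/6)² = 11.111
te_Integration tests = (7 + 4·8 + 21)/6 = 60/6 = 10; σ²_Integration tests = ((21−7)/6)² = 5.444
te_Code review = (1 + 4·3 + 5)/6 = 18/6 = 3; σ²_Code review = ((5−1)/6)² = 0.444
te_Security audit = (4 + 4·6 + 8)/6 = 36/6 = 6; σ²_Security audit = ((8−4)/6)² = 0.444
te_Staging deploy = (10 + 4·12 + 14)/6 = 72/6 = 12; σ²_Staging deploy = ((14−10)/6)² = 0.444
te_Load testing = (5 + 4·6 + 13)/6 = 42/6 = 7; σ²_Load testing = ((13−5)/6)² = 1.778

Forward pass:
ES_API spec = 0; EF_API spec = 10
ES_Backend dev = 0; EF_Backend dev = 10
ES_Frontend dev = 0; EF_Frontend dev = 6
ES_Database migration = max(EF_Backend dev=10, EF_Frontend dev=6) = 10; EF_Database migration = 10+14 = 24
ES_Unit tests = max(EF_API spec=10, EF_Frontend dev=6) = 10; EF_Unit tests = 10+10 = 20
ES_Integration tests = 10; EF_Integration tests = 10+10 = 20
ES_Code review = max(EF_API spec=10, EF_Unit tests=20) = 20; EF_Code review = 20+3 = 23
ES_Security audit = max(EF_Database migration=24, EF_Code review=23) = 24; EF_Security audit = 24+6 = 30
ES_Staging deploy = 6; EF_Staging deploy = 6+12 = 18
ES_Load testing = max(EF_Unit tests=20, EF_Integration tests=20, EF_Security audit=30, EF_Staging deploy=18) = 30; EF_Load testing = 30+7 = 37
Expected project duration μ = 37 days. Critical path: Backend dev → Database migration → Security audit → Load testing.

Variance along critical path = 0.444 + 1.778 + 0.444 + 1.778 = 4.444
σ = √4.444 = 2.108 days

2.11 days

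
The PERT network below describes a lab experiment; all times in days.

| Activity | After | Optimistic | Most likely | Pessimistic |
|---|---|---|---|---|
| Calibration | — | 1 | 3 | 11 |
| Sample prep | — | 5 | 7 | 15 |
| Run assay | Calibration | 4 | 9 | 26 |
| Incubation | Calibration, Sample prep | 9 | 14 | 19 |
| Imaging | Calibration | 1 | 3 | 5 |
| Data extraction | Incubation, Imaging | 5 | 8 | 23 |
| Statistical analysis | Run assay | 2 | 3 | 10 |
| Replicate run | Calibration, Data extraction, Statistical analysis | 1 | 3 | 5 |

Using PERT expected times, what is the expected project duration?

35 days

te_Calibration = (1 + 4·3 + 11)/6 = 24/6 = 4
te_Sample prep = (5 + 4·7 + 15)/6 = 48/6 = 8
te_Run assay = (4 + 4·9 + 26)/6 = 66/6 = 11
te_Incubation = (9 + 4·14 + 19)/6 = 84/6 = 14
te_Imaging = (1 + 4·3 + 5)/6 = 18/6 = 3
te_Data extraction = (5 + 4·8 + 23)/6 = 60/6 = 10
te_Statistical analysis = (2 + 4·3 + 10)/6 = 24/6 = 4
te_Replicate run = (1 + 4·3 + 5)/6 = 18/6 = 3

Forward pass:
ES_Calibration = 0; EF_Calibration = 4
ES_Sample prep = 0; EF_Sample prep = 8
ES_Run assay = 4; EF_Run assay = 4+11 = 15
ES_Incubation = max(EF_Calibration=4, EF_Sample prep=8) = 8; EF_Incubation = 8+14 = 22
ES_Imaging = 4; EF_Imaging = 4+3 = 7
ES_Data extraction = max(EF_Incubation=22, EF_Imaging=7) = 22; EF_Data extraction = 22+10 = 32
ES_Statistical analysis = 15; EF_Statistical analysis = 15+4 = 19
ES_Replicate run = max(EF_Calibration=4, EF_Data extraction=32, EF_Statistical analysis=19) = 32; EF_Replicate run = 32+3 = 35
Expected project duration μ = 35 days. Critical path: Sample prep → Incubation → Data extraction → Replicate run.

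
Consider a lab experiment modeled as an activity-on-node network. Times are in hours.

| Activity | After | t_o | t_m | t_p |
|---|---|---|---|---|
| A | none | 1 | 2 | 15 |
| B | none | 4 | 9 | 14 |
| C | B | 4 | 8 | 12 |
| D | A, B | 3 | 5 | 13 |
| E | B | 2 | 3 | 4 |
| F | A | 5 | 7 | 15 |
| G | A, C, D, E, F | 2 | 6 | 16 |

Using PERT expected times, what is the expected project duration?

24 hours

te_A = (1 + 4·2 + 15)/6 = 24/6 = 4
te_B = (4 + 4·9 + 14)/6 = 54/6 = 9
te_C = (4 + 4·8 + 12)/6 = 48/6 = 8
te_D = (3 + 4·5 + 13)/6 = 36/6 = 6
te_E = (2 + 4·3 + 4)/6 = 18/6 = 3
te_F = (5 + 4·7 + 15)/6 = 48/6 = 8
te_G = (2 + 4·6 + 16)/6 = 42/6 = 7

Forward pass:
ES_A = 0; EF_A = 4
ES_B = 0; EF_B = 9
ES_C = 9; EF_C = 9+8 = 17
ES_D = max(EF_A=4, EF_B=9) = 9; EF_D = 9+6 = 15
ES_E = 9; EF_E = 9+3 = 12
ES_F = 4; EF_F = 4+8 = 12
ES_G = max(EF_A=4, EF_C=17, EF_D=15, EF_E=12, EF_F=12) = 17; EF_G = 17+7 = 24
Expected project duration μ = 24 hours. Critical path: B → C → G.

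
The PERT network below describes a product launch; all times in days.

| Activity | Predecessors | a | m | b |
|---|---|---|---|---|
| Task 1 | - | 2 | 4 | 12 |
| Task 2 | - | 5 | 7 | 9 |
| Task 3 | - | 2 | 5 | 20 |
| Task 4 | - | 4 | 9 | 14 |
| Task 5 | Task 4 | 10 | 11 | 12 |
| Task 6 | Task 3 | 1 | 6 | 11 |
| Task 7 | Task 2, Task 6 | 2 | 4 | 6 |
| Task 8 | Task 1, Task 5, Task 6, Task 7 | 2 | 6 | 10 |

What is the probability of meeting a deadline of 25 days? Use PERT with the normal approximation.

te_Task 1 = (2 + 4·4 + 12)/6 = 30/6 = 5; σ²_Task 1 = ((12−2)/6)² = 2.778
te_Task 2 = (5 + 4·7 + 9)/6 = 42/6 = 7; σ²_Task 2 = ((9−5)/6)² = 0.444
te_Task 3 = (2 + 4·5 + 20)/6 = 42/6 = 7; σ²_Task 3 = ((20−2)/6)² = 9.000
te_Task 4 = (4 + 4·9 + 14)/6 = 54/6 = 9; σ²_Task 4 = ((14−4)/6)² = 2.778
te_Task 5 = (10 + 4·11 + 12)/6 = 66/6 = 11; σ²_Task 5 = ((12−10)/6)² = 0.111
te_Task 6 = (1 + 4·6 + 11)/6 = 36/6 = 6; σ²_Task 6 = ((11−1)/6)² = 2.778
te_Task 7 = (2 + 4·4 + 6)/6 = 24/6 = 4; σ²_Task 7 = ((6−2)/6)² = 0.444
te_Task 8 = (2 + 4·6 + 10)/6 = 36/6 = 6; σ²_Task 8 = ((10−2)/6)² = 1.778

Forward pass:
ES_Task 1 = 0; EF_Task 1 = 5
ES_Task 2 = 0; EF_Task 2 = 7
ES_Task 3 = 0; EF_Task 3 = 7
ES_Task 4 = 0; EF_Task 4 = 9
ES_Task 5 = 9; EF_Task 5 = 9+11 = 20
ES_Task 6 = 7; EF_Task 6 = 7+6 = 13
ES_Task 7 = max(EF_Task 2=7, EF_Task 6=13) = 13; EF_Task 7 = 13+4 = 17
ES_Task 8 = max(EF_Task 1=5, EF_Task 5=20, EF_Task 6=13, EF_Task 7=17) = 20; EF_Task 8 = 20+6 = 26
Expected project duration μ = 26 days. Critical path: Task 4 → Task 5 → Task 8.

Variance along critical path = 2.778 + 0.111 + 1.778 = 4.667; σ = √4.667 = 2.160 days.
Z = (25 − 26) / 2.160 = -0.463
P(T ≤ 25) = Φ(-0.463) ≈ 0.322

0.322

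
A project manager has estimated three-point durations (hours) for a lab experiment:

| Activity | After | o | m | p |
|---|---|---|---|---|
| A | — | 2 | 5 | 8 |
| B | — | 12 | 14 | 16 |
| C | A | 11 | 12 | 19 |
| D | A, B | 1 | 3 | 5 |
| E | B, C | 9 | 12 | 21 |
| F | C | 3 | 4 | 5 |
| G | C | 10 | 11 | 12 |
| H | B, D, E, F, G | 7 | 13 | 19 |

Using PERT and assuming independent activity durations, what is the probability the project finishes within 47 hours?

te_A = (2 + 4·5 + 8)/6 = 30/6 = 5; σ²_A = ((8−2)/6)² = 1.000
te_B = (12 + 4·14 + 16)/6 = 84/6 = 14; σ²_B = ((16−12)/6)² = 0.444
te_C = (11 + 4·12 + 19)/6 = 78/6 = 13; σ²_C = ((19−11)/6)² = 1.778
te_D = (1 + 4·3 + 5)/6 = 18/6 = 3; σ²_D = ((5−1)/6)² = 0.444
te_E = (9 + 4·12 + 21)/6 = 78/6 = 13; σ²_E = ((21−9)/6)² = 4.000
te_F = (3 + 4·4 + 5)/6 = 24/6 = 4; σ²_F = ((5−3)/6)² = 0.111
te_G = (10 + 4·11 + 12)/6 = 66/6 = 11; σ²_G = ((12−10)/6)² = 0.111
te_H = (7 + 4·13 + 19)/6 = 78/6 = 13; σ²_H = ((19−7)/6)² = 4.000

Forward pass:
ES_A = 0; EF_A = 5
ES_B = 0; EF_B = 14
ES_C = 5; EF_C = 5+13 = 18
ES_D = max(EF_A=5, EF_B=14) = 14; EF_D = 14+3 = 17
ES_E = max(EF_B=14, EF_C=18) = 18; EF_E = 18+13 = 31
ES_F = 18; EF_F = 18+4 = 22
ES_G = 18; EF_G = 18+11 = 29
ES_H = max(EF_B=14, EF_D=17, EF_E=31, EF_F=22, EF_G=29) = 31; EF_H = 31+13 = 44
Expected project duration μ = 44 hours. Critical path: A → C → E → H.

Variance along critical path = 1.000 + 1.778 + 4.000 + 4.000 = 10.778; σ = √10.778 = 3.283 hours.
Z = (47 − 44) / 3.283 = 0.914
P(T ≤ 47) = Φ(0.914) ≈ 0.820

0.820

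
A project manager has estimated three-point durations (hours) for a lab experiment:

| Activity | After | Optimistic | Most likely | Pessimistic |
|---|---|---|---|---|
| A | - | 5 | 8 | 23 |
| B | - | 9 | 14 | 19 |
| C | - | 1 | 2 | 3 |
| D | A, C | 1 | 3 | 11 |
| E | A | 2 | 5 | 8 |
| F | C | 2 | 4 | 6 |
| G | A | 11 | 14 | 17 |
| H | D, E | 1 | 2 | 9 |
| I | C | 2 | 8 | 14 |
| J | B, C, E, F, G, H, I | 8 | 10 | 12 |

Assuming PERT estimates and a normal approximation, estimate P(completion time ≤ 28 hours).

te_A = (5 + 4·8 + 23)/6 = 60/6 = 10; σ²_A = ((23−5)/6)² = 9.000
te_B = (9 + 4·14 + 19)/6 = 84/6 = 14; σ²_B = ((19−9)/6)² = 2.778
te_C = (1 + 4·2 + 3)/6 = 12/6 = 2; σ²_C = ((3−1)/6)² = 0.111
te_D = (1 + 4·3 + 11)/6 = 24/6 = 4; σ²_D = ((11−1)/6)² = 2.778
te_E = (2 + 4·5 + 8)/6 = 30/6 = 5; σ²_E = ((8−2)/6)² = 1.000
te_F = (2 + 4·4 + 6)/6 = 24/6 = 4; σ²_F = ((6−2)/6)² = 0.444
te_G = (11 + 4·14 + 17)/6 = 84/6 = 14; σ²_G = ((17−11)/6)² = 1.000
te_H = (1 + 4·2 + 9)/6 = 18/6 = 3; σ²_H = ((9−1)/6)² = 1.778
te_I = (2 + 4·8 + 14)/6 = 48/6 = 8; σ²_I = ((14−2)/6)² = 4.000
te_J = (8 + 4·10 + 12)/6 = 60/6 = 10; σ²_J = ((12−8)/6)² = 0.444

Forward pass:
ES_A = 0; EF_A = 10
ES_B = 0; EF_B = 14
ES_C = 0; EF_C = 2
ES_D = max(EF_A=10, EF_C=2) = 10; EF_D = 10+4 = 14
ES_E = 10; EF_E = 10+5 = 15
ES_F = 2; EF_F = 2+4 = 6
ES_G = 10; EF_G = 10+14 = 24
ES_H = max(EF_D=14, EF_E=15) = 15; EF_H = 15+3 = 18
ES_I = 2; EF_I = 2+8 = 10
ES_J = max(EF_B=14, EF_C=2, EF_E=15, EF_F=6, EF_G=24, EF_H=18, EF_I=10) = 24; EF_J = 24+10 = 34
Expected project duration μ = 34 hours. Critical path: A → G → J.

Variance along critical path = 9.000 + 1.000 + 0.444 = 10.444; σ = √10.444 = 3.232 hours.
Z = (28 − 34) / 3.232 = -1.857
P(T ≤ 28) = Φ(-1.857) ≈ 0.032

0.032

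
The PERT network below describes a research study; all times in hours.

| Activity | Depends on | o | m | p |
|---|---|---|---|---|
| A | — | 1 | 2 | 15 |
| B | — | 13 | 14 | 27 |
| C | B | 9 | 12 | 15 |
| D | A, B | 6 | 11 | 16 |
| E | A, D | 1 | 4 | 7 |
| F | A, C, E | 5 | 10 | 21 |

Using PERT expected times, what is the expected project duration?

42 hours

te_A = (1 + 4·2 + 15)/6 = 24/6 = 4
te_B = (13 + 4·14 + 27)/6 = 96/6 = 16
te_C = (9 + 4·12 + 15)/6 = 72/6 = 12
te_D = (6 + 4·11 + 16)/6 = 66/6 = 11
te_E = (1 + 4·4 + 7)/6 = 24/6 = 4
te_F = (5 + 4·10 + 21)/6 = 66/6 = 11

Forward pass:
ES_A = 0; EF_A = 4
ES_B = 0; EF_B = 16
ES_C = 16; EF_C = 16+12 = 28
ES_D = max(EF_A=4, EF_B=16) = 16; EF_D = 16+11 = 27
ES_E = max(EF_A=4, EF_D=27) = 27; EF_E = 27+4 = 31
ES_F = max(EF_A=4, EF_C=28, EF_E=31) = 31; EF_F = 31+11 = 42
Expected project duration μ = 42 hours. Critical path: B → D → E → F.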